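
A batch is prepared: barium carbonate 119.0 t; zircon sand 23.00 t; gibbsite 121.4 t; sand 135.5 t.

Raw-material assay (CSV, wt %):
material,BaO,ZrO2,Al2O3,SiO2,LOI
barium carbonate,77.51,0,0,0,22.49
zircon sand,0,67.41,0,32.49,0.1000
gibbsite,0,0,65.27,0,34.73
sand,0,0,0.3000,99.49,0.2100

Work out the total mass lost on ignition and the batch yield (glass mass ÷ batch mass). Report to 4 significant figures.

Full precision is held in all steps — in-progress results are shown rounded to 4 significant figures within the worked lines; each reported figure takes a single rounding. All derived quantities, which include the four compositions, the totals, glass mass, yield, ignition loss, are carried at exact precision, as they appear in problem or answer, using the weight values at 329.7 t of glass.
Per-material ignition loss:
  barium carbonate: 119.0 × 0.2249 = 26.76 t
  zircon sand: 23.00 × 0.001000 = 0.02300 t
  gibbsite: 121.4 × 0.3473 = 42.16 t
  sand: 135.5 × 0.002100 = 0.2845 t
Total LOI = 69.23 t
Glass = batch − LOI = 398.9 − 69.23 = 329.7 t

LOI loss = 69.23 t; glass = 329.7 t; yield = 82.64%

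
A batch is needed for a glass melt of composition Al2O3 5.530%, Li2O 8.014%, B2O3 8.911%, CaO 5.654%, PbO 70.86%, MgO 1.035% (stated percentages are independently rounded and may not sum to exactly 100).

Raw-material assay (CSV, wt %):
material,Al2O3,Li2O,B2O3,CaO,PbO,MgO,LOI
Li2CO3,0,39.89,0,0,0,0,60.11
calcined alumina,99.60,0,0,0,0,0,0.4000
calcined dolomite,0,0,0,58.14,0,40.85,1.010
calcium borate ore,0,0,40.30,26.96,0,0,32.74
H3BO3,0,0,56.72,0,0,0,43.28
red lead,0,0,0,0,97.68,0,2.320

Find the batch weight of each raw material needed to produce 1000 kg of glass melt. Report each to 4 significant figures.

Full float precision is kept through every step; working values are printed rounded to four significant digits between the steps — every reported value takes just one rounding; the derived quantities, which include yield, ignition loss, the six compositions, totals, glass mass, are re-derived at full precision, as quoted within the problem or the answer, using the weight values on 1000 kg of glass.
Target masses of each oxide per 1000 kg glass melt:
  Al2O3: 5.530% × 1000 = 55.30 kg
  Li2O: 8.014% × 1000 = 80.14 kg
  B2O3: 8.911% × 1000 = 89.11 kg
  CaO: 5.654% × 1000 = 56.54 kg
  PbO: 70.86% × 1000 = 708.6 kg
  MgO: 1.035% × 1000 = 10.35 kg
Mass-balance tally per oxide per the reported batch figures, against the basis in use (each sum matches its target mass given rounding of the digits):
  Al2O3: 55.52·0.9960 = 55.30 kg (target 55.30 kg)
  Li2O: 200.9·0.3989 = 80.14 kg (target 80.14 kg)
  B2O3: 155.1·0.4030 + 46.92·0.5672 = 89.12 kg (target 89.11 kg)
  CaO: 25.34·0.5814 + 155.1·0.2696 = 56.55 kg (target 56.54 kg)
  PbO: 725.4·0.9768 = 708.6 kg (target 708.6 kg)
  MgO: 25.34·0.4085 = 10.35 kg (target 10.35 kg)
Glass-mass bookkeeping: total batch − LOI = 1000 kg (summing oxide targets gives 1000 kg; the stated basis being 1000 kg — rounding explains the deltas).
Summing the batch: Σ batch = 1209 kg; the LOI term Σ batch·LOI equals 209.2 kg; yield = glass ÷ total batch = 82.70%.

Batch per 1000 kg glass melt:
  Li2CO3: 200.9 kg
  calcined alumina: 55.52 kg
  calcined dolomite: 25.34 kg
  calcium borate ore: 155.1 kg
  H3BO3: 46.92 kg
  red lead: 725.4 kg
Total batch = 1209 kg; LOI loss = 209.2 kg; yield = 82.70%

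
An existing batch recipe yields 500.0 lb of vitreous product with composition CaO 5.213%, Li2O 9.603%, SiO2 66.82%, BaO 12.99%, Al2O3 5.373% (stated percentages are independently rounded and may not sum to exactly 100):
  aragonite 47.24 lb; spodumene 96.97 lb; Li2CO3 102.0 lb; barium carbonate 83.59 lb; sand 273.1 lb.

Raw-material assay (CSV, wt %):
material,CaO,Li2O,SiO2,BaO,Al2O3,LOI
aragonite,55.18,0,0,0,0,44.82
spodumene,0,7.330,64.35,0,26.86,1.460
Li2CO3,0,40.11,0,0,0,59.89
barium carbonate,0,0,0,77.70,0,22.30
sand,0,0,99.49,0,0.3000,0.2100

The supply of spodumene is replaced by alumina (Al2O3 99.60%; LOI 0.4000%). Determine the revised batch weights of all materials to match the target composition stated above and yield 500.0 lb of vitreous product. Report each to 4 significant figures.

Revised batch per 500.0 lb vitreous product:
  aragonite: 47.24 lb
  alumina: 25.96 lb
  Li2CO3: 119.7 lb
  barium carbonate: 83.59 lb
  sand: 335.8 lb
Total batch = 612.3 lb; LOI loss = 112.3 lb

All internal work carries full precision at every stage; the intermediate values are printed rounded to four significant digits when written out; every reported result receives exactly one rounding. The derived quantities (the five compositions, the totals, the yield, glass mass, ignition loss) are recomputed starting from the weights per 500.0 lb of glass in full precision, exactly as shown in problem or answer.
Oxide mass targets, per 500.0 lb vitreous product:
  CaO: 5.213% × 500.0 = 26.06 lb
  Li2O: 9.603% × 500.0 = 48.02 lb
  SiO2: 66.82% × 500.0 = 334.1 lb
  BaO: 12.99% × 500.0 = 64.95 lb
  Al2O3: 5.373% × 500.0 = 26.86 lb
Oxide-by-oxide audit given the weights on record, versus the basis set out (each sum matches its target mass given rounding of the digits):
  CaO: 47.24·0.5518 = 26.07 lb (target 26.06 lb)
  Li2O: 119.7·0.4011 = 48.01 lb (target 48.02 lb)
  SiO2: 335.8·0.9949 = 334.1 lb (target 334.1 lb)
  BaO: 83.59·0.7770 = 64.95 lb (target 64.95 lb)
  Al2O3: 25.96·0.9960 + 335.8·0.003000 = 26.86 lb (target 26.86 lb)
Glass-mass sanity pass: batch Σ − ignition loss = 500.0 lb (per-oxide target masses sum to 500.0 lb; with the basis standing at 500.0 lb — a pure rounding effect).
Summing the batch: Σ batch = 612.3 lb; the LOI term Σ batch·LOI equals 112.3 lb; as yield: glass ÷ batch → 81.66%.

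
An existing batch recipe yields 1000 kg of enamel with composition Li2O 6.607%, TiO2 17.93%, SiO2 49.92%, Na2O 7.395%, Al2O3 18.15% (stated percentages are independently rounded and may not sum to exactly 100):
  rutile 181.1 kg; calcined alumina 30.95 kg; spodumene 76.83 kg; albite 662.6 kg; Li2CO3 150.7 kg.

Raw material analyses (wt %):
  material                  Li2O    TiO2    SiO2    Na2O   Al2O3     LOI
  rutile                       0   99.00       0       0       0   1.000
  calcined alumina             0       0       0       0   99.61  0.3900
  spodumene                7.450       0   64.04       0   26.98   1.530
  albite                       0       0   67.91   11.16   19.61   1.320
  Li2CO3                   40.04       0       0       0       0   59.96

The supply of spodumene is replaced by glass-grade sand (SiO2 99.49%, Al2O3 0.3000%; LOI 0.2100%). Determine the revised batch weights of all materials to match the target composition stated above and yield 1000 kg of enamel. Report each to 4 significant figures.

Every computation maintains full precision all the way through — working values are displayed (rounded to 4 significant digits) in the printout. Every reported value takes exactly one rounding — all derived quantities (ignition loss, glass mass, yield, the totals, the five compositions) are carried at full precision using the weight values on 1000 kg of glass precisely as stated by problem or answer.
Oxide mass targets, per 1000 kg enamel:
  Li2O: 6.607% × 1000 = 66.07 kg
  TiO2: 17.93% × 1000 = 179.3 kg
  SiO2: 49.92% × 1000 = 499.2 kg
  Na2O: 7.395% × 1000 = 73.95 kg
  Al2O3: 18.15% × 1000 = 181.5 kg
Sums-versus-targets review using the reported weights, under the basis named above (sums match the target masses given rounding of the digits):
  Li2O: 165.0·0.4004 = 66.07 kg (target 66.07 kg)
  TiO2: 181.1·0.9900 = 179.3 kg (target 179.3 kg)
  SiO2: 49.46·0.9949 + 662.6·0.6791 = 499.2 kg (target 499.2 kg)
  Na2O: 662.6·0.1116 = 73.95 kg (target 73.95 kg)
  Al2O3: 51.61·0.9961 + 49.46·0.003000 + 662.6·0.1961 = 181.5 kg (target 181.5 kg)
Consistency of the glass mass: total batch − LOI = 1000 kg (targets for the oxides total 1000 kg; the stated basis being 1000 kg — differing by rounding only).
Batch grand total — Σ batch = 1110 kg; Σ batch·LOI gives LOI loss = 109.8 kg; glass ÷ batch gives a yield of 90.11%.

Revised batch per 1000 kg enamel:
  rutile: 181.1 kg
  calcined alumina: 51.61 kg
  glass-grade sand: 49.46 kg
  albite: 662.6 kg
  Li2CO3: 165.0 kg
Total batch = 1110 kg; LOI loss = 109.8 kg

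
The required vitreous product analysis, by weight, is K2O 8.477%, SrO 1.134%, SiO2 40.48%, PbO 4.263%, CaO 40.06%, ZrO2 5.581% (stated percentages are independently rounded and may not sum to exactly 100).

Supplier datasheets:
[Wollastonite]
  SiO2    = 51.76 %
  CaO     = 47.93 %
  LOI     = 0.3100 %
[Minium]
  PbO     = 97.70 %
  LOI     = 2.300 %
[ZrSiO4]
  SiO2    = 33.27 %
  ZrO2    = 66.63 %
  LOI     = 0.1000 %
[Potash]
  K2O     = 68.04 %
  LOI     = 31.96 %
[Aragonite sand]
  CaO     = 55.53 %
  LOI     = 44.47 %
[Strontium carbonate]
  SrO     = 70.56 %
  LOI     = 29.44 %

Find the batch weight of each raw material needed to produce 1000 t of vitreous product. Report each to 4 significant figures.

Batch per 1000 t vitreous product:
  Wollastonite: 728.2 t
  Minium: 43.63 t
  ZrSiO4: 83.76 t
  Potash: 124.6 t
  Aragonite sand: 92.85 t
  Strontium carbonate: 16.07 t
Total batch = 1089 t; LOI loss = 89.19 t; yield = 91.81%

The whole derivation maintains exact precision all the way through — mid-chain values are shown (rounded to 4 significant digits) on the page — exactly one rounding is applied to each reported value — the derived quantities are re-derived in full float precision (the six compositions, net glass mass, the yield, LOI, totals) from the batch weights at 1000 t of glass, as set out in problem or answer.
Per-oxide target masses for 1000 t vitreous product:
  K2O: 8.477% × 1000 = 84.77 t
  SrO: 1.134% × 1000 = 11.34 t
  SiO2: 40.48% × 1000 = 404.8 t
  PbO: 4.263% × 1000 = 42.63 t
  CaO: 40.06% × 1000 = 400.6 t
  ZrO2: 5.581% × 1000 = 55.81 t
Verifying the oxide balance from the weights as reported, relative to the basis at hand (oxide sums agree with the targets exact up to rounding of places):
  K2O: 124.6·0.6804 = 84.78 t (target 84.77 t)
  SrO: 16.07·0.7056 = 11.34 t (target 11.34 t)
  SiO2: 728.2·0.5176 + 83.76·0.3327 = 404.8 t (target 404.8 t)
  PbO: 43.63·0.9770 = 42.63 t (target 42.63 t)
  CaO: 728.2·0.4793 + 92.85·0.5553 = 400.6 t (target 400.6 t)
  ZrO2: 83.76·0.6663 = 55.81 t (target 55.81 t)
The glass-mass cross-check: the batch minus its LOI: 999.9 t (oxide target masses add up to 1000 t; versus the stated basis of 1000 t — differing by rounding only).
Adding the batch up: Σ batch = 1089 t; LOI removed, Σ of batch·LOI: 89.19 t; yield, glass over the total, = 91.81%.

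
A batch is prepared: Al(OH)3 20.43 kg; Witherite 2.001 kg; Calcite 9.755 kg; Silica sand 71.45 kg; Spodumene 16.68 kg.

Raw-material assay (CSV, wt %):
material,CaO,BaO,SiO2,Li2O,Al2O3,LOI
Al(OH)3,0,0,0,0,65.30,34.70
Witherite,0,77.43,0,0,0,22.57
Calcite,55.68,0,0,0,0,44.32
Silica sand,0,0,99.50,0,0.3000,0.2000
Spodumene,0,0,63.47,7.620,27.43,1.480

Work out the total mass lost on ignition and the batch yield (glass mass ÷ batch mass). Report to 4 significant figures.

LOI loss = 12.25 kg; glass = 108.1 kg; yield = 89.82%

Mid-chain values are shown (rounded to four significant figures) at each printed step; all arithmetic carries exact precision through the solve — a single rounding finalizes every reported value; the derived quantities, including net glass mass, totals, LOI, the yield, five oxide percentages, are carried starting from the weights at 108.1 kg of glass in exact precision as set out in the problem or answer text.
Each material's LOI contribution:
  Al(OH)3: 20.43 × 0.3470 = 7.089 kg
  Witherite: 2.001 × 0.2257 = 0.4516 kg
  Calcite: 9.755 × 0.4432 = 4.323 kg
  Silica sand: 71.45 × 0.002000 = 0.1429 kg
  Spodumene: 16.68 × 0.01480 = 0.2469 kg
Total LOI = 12.25 kg
Glass = batch − LOI = 120.3 − 12.25 = 108.1 kg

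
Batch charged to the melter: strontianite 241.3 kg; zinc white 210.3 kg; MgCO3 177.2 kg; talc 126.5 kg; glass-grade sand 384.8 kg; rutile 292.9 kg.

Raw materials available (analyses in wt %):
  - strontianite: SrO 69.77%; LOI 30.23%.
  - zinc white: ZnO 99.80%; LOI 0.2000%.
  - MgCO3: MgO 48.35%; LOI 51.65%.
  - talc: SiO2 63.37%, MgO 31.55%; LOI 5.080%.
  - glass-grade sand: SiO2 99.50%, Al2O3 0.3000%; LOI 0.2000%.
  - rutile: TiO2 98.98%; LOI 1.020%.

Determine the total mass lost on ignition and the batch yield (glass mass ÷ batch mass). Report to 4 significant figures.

The whole derivation keeps exact precision all the way through — intermediates are printed (rounded to 4 significant digits) alongside each step; every reported value is rounded only once; all derived quantities are carried in exact precision (six oxide percentages, LOI, the yield, net glass mass, totals) from the weighed amounts for 1258 kg of glass as given in the problem or answer text.
Material-by-material LOI:
  strontianite: 241.3 × 0.3023 = 72.94 kg
  zinc white: 210.3 × 0.002000 = 0.4206 kg
  MgCO3: 177.2 × 0.5165 = 91.52 kg
  talc: 126.5 × 0.05080 = 6.426 kg
  glass-grade sand: 384.8 × 0.002000 = 0.7696 kg
  rutile: 292.9 × 0.01020 = 2.988 kg
Total LOI = 175.1 kg
Glass = batch − LOI = 1433 − 175.1 = 1258 kg

LOI loss = 175.1 kg; glass = 1258 kg; yield = 87.78%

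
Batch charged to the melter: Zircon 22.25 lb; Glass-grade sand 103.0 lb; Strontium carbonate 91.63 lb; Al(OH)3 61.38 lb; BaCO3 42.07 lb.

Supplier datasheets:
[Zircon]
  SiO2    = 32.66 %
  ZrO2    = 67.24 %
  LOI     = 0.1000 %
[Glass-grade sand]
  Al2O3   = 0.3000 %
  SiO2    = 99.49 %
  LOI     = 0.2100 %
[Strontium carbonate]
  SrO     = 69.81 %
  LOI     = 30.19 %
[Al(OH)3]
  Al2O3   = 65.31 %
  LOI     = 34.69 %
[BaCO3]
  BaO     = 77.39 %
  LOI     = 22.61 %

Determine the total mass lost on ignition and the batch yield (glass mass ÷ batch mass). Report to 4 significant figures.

LOI loss = 58.71 lb; glass = 261.6 lb; yield = 81.67%

All internal work carries full float precision end to end. Rounding to 4 significant figures applies to each in-between result as shown; each reported figure takes exactly one rounding. Derived quantities, including totals, glass mass, LOI, the yield, five oxide percentages, are re-derived starting from the weights at 261.6 lb of glass at exact precision, as given in the problem or answer text.
Ignition loss by material:
  Zircon: 22.25 × 0.001000 = 0.02225 lb
  Glass-grade sand: 103.0 × 0.002100 = 0.2163 lb
  Strontium carbonate: 91.63 × 0.3019 = 27.66 lb
  Al(OH)3: 61.38 × 0.3469 = 21.29 lb
  BaCO3: 42.07 × 0.2261 = 9.512 lb
Total LOI = 58.71 lb
Glass = batch − LOI = 320.3 − 58.71 = 261.6 lb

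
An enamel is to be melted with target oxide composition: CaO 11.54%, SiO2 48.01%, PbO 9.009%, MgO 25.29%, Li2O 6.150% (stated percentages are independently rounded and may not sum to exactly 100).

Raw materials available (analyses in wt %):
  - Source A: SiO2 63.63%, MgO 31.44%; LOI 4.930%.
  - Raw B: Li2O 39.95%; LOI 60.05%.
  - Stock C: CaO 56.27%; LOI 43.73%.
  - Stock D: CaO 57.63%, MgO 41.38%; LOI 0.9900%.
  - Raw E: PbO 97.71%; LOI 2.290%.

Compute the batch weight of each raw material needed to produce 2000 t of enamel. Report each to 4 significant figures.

Batch per 2000 t enamel:
  Source A: 1509 t
  Raw B: 307.9 t
  Stock C: 332.6 t
  Stock D: 75.78 t
  Raw E: 184.4 t
Total batch = 2410 t; LOI loss = 409.7 t; yield = 83.00%

Full precision is held all the way through — values along the way are printed, rounded to 4 significant figures, as written; exactly one rounding goes into each reported number; derived quantities (the totals, the yield, five oxide percentages, net glass mass, ignition loss) are recomputed in exact precision from the weighed amounts for 2000 t of glass as set out in question or answer.
Per-oxide target masses for 2000 t enamel:
  CaO: 11.54% × 2000 = 230.8 t
  SiO2: 48.01% × 2000 = 960.2 t
  PbO: 9.009% × 2000 = 180.2 t
  MgO: 25.29% × 2000 = 505.8 t
  Li2O: 6.150% × 2000 = 123.0 t
Verifying the oxide balance per the reported batch figures, under the basis named above (each sum matches its target mass once rounding is allowed for):
  CaO: 332.6·0.5627 + 75.78·0.5763 = 230.8 t (target 230.8 t)
  SiO2: 1509·0.6363 = 960.2 t (target 960.2 t)
  PbO: 184.4·0.9771 = 180.2 t (target 180.2 t)
  MgO: 1509·0.3144 + 75.78·0.4138 = 505.8 t (target 505.8 t)
  Li2O: 307.9·0.3995 = 123.0 t (target 123.0 t)
Auditing the glass mass value: batch total minus LOI = 2000 t (targets for the oxides total 2000 t; versus the stated basis of 2000 t — rounding explains the deltas).
Batch total: Σ batch = 2410 t; LOI loss = Σ batch·LOI = 409.7 t; glass ÷ batch gives a yield of 83.00%.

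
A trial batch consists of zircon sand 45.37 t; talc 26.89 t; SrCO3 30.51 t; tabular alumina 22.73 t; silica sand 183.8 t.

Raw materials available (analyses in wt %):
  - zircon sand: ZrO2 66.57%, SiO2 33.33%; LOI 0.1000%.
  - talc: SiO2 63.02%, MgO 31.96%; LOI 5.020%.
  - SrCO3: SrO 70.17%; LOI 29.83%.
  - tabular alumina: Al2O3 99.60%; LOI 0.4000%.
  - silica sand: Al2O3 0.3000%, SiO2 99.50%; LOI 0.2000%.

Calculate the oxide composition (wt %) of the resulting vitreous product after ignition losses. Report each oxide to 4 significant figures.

Glass mass = 298.3 t (batch 309.3 − LOI 10.95).
Composition: ZrO2 10.12%, SrO 7.176%, Al2O3 7.773%, SiO2 72.05%, MgO 2.881%

Intermediates appear, rounded to four significant digits, at each printed step. All internal work keeps exact precision from first step to last; each reported figure sees exactly one rounding; all derived quantities (the yield, the totals, LOI, net glass mass, five oxide percentages) are computed in full float precision from the batch weights at 298.3 t of glass exactly as printed in question or answer.
Oxide masses out of the charge:
  ZrO2: 45.37·0.6657 = 30.20 t
  SrO: 30.51·0.7017 = 21.41 t
  Al2O3: 22.73·0.9960 + 183.8·0.003000 = 23.19 t
  SiO2: 45.37·0.3333 + 26.89·0.6302 + 183.8·0.9950 = 214.9 t
  MgO: 26.89·0.3196 = 8.594 t
LOI: 45.37·0.001000 + 26.89·0.05020 + 30.51·0.2983 + 22.73·0.004000 + 183.8·0.002000 = 10.95 t
batch − LOI leaves glass = 309.3 − 10.95 = 298.3 t (= Σ oxide masses)
percent by weight: oxide/glass ×100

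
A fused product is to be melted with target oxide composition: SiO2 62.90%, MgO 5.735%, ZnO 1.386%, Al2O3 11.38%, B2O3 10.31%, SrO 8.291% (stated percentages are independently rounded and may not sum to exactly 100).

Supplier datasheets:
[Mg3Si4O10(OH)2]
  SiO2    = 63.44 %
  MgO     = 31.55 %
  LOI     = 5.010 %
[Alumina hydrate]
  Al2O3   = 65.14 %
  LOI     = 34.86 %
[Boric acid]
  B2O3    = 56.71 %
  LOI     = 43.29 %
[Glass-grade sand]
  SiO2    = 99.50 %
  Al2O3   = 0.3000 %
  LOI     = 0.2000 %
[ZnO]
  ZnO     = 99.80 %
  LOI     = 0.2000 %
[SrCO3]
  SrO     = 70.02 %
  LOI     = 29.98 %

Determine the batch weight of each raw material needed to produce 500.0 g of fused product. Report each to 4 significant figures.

Batch per 500.0 g fused product:
  Mg3Si4O10(OH)2: 90.89 g
  Alumina hydrate: 86.16 g
  Boric acid: 90.90 g
  Glass-grade sand: 258.1 g
  ZnO: 6.944 g
  SrCO3: 59.20 g
Total batch = 592.2 g; LOI loss = 92.22 g; yield = 84.43%

The whole derivation keeps exact precision in every operation; working values are displayed (rounded to 4 significant figures) within the worked lines; exactly one rounding goes into every reported value. The derived quantities are rebuilt in full float precision (six oxide percentages, LOI, the totals, the yield, net glass mass) from the weighed amounts at 500.0 g of glass, as given in question or answer.
Oxide mass targets, per 500.0 g fused product:
  SiO2: 62.90% × 500.0 = 314.5 g
  MgO: 5.735% × 500.0 = 28.68 g
  ZnO: 1.386% × 500.0 = 6.930 g
  Al2O3: 11.38% × 500.0 = 56.90 g
  B2O3: 10.31% × 500.0 = 51.55 g
  SrO: 8.291% × 500.0 = 41.46 g
Per-oxide balance check on the weights just shown, under the basis named above (summed amounts equal target values within answer rounding):
  SiO2: 90.89·0.6344 + 258.1·0.9950 = 314.5 g (target 314.5 g)
  MgO: 90.89·0.3155 = 28.68 g (target 28.68 g)
  ZnO: 6.944·0.9980 = 6.930 g (target 6.930 g)
  Al2O3: 86.16·0.6514 + 258.1·0.003000 = 56.90 g (target 56.90 g)
  B2O3: 90.90·0.5671 = 51.55 g (target 51.55 g)
  SrO: 59.20·0.7002 = 41.45 g (target 41.46 g)
Glass mass check: batch total minus LOI = 500.0 g (the Σ of target masses is 500.0 g; basis as stated: 500.0 g — gaps are rounding artifacts).
Total batch = Σ batch = 592.2 g; the LOI term Σ batch·LOI equals 92.22 g; yield = glass ÷ total batch = 84.43%.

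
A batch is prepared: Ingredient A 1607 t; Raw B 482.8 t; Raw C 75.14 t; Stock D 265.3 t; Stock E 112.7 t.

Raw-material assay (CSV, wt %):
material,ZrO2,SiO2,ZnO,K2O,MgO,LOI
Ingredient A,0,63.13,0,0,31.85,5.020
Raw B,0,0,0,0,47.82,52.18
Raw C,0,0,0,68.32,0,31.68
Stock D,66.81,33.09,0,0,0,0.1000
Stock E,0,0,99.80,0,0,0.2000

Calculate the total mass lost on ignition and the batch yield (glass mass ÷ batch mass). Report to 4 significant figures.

LOI loss = 356.9 t; glass = 2186 t; yield = 85.97%

All internal work holds full precision in all steps; in-progress results appear, with 4-significant-digit rounding, as written; each reported number is rounded once only. The derived quantities are recomputed at exact precision (the yield, ignition loss, glass mass, totals, the five compositions) from the weighed amounts at 2186 t of glass, as quoted within problem or answer.
Each material's LOI contribution:
  Ingredient A: 1607 × 0.05020 = 80.67 t
  Raw B: 482.8 × 0.5218 = 251.9 t
  Raw C: 75.14 × 0.3168 = 23.80 t
  Stock D: 265.3 × 0.001000 = 0.2653 t
  Stock E: 112.7 × 0.002000 = 0.2254 t
Total LOI = 356.9 t
Glass = batch − LOI = 2543 − 356.9 = 2186 t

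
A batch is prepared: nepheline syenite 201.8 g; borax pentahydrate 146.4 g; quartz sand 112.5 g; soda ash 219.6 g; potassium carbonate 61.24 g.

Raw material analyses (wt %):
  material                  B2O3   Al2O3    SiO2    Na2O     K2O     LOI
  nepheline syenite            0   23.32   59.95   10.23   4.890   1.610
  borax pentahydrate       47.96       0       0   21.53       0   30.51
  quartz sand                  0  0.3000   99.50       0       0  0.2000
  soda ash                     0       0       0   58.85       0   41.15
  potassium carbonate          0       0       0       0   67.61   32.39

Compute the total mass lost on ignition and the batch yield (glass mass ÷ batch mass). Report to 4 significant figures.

Values along the way appear rounded to 4 significant figures when written out — the whole derivation maintains exact precision end to end — every reported number is rounded only once; the derived quantities are carried from the weighed amounts on 583.2 g of glass at full float precision (net glass mass, LOI, five oxide percentages, the yield, the totals) exactly as shown in the problem or the answer.
Each material's LOI contribution:
  nepheline syenite: 201.8 × 0.01610 = 3.249 g
  borax pentahydrate: 146.4 × 0.3051 = 44.67 g
  quartz sand: 112.5 × 0.002000 = 0.2250 g
  soda ash: 219.6 × 0.4115 = 90.37 g
  potassium carbonate: 61.24 × 0.3239 = 19.84 g
Total LOI = 158.3 g
Glass = batch − LOI = 741.5 − 158.3 = 583.2 g

LOI loss = 158.3 g; glass = 583.2 g; yield = 78.65%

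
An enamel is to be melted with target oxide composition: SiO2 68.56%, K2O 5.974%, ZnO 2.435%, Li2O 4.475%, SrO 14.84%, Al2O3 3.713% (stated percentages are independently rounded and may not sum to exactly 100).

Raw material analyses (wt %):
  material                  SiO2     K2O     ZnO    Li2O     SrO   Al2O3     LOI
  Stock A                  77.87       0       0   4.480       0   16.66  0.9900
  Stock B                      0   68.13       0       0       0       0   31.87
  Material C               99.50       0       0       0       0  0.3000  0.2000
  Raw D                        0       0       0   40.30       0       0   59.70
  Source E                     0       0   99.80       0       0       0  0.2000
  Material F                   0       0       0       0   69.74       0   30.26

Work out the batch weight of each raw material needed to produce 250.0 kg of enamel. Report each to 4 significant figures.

The whole derivation runs at exact precision in every operation. In-progress results appear, rounded to four significant digits, as written; every reported figure receives exactly one rounding; the derived quantities are rebuilt at full float precision (yield, totals, glass mass, ignition loss, the six compositions) starting from the weights at 250.0 kg of glass exactly as printed in the problem or answer text.
Target masses of each oxide per 250.0 kg enamel:
  SiO2: 68.56% × 250.0 = 171.4 kg
  K2O: 5.974% × 250.0 = 14.94 kg
  ZnO: 2.435% × 250.0 = 6.088 kg
  Li2O: 4.475% × 250.0 = 11.19 kg
  SrO: 14.84% × 250.0 = 37.10 kg
  Al2O3: 3.713% × 250.0 = 9.282 kg
Mass-balance tally per oxide using the reported weights, relative to the basis at hand (target by target, the sums agree exact up to rounding of places):
  SiO2: 53.37·0.7787 + 130.5·0.9950 = 171.4 kg (target 171.4 kg)
  K2O: 21.92·0.6813 = 14.93 kg (target 14.94 kg)
  ZnO: 6.100·0.9980 = 6.088 kg (target 6.088 kg)
  Li2O: 53.37·0.04480 + 21.83·0.4030 = 11.19 kg (target 11.19 kg)
  SrO: 53.20·0.6974 = 37.10 kg (target 37.10 kg)
  Al2O3: 53.37·0.1666 + 130.5·0.003000 = 9.283 kg (target 9.282 kg)
Glass mass check: net batch after ignition = 250.0 kg (the targets, summed, come to 250.0 kg; basis as stated: 250.0 kg — any gap is answer rounding).
Total batch = Σ batch = 286.9 kg; LOI removed, Σ of batch·LOI: 36.92 kg; yield = glass ÷ total batch = 87.13%.

Batch per 250.0 kg enamel:
  Stock A: 53.37 kg
  Stock B: 21.92 kg
  Material C: 130.5 kg
  Raw D: 21.83 kg
  Source E: 6.100 kg
  Material F: 53.20 kg
Total batch = 286.9 kg; LOI loss = 36.92 kg; yield = 87.13%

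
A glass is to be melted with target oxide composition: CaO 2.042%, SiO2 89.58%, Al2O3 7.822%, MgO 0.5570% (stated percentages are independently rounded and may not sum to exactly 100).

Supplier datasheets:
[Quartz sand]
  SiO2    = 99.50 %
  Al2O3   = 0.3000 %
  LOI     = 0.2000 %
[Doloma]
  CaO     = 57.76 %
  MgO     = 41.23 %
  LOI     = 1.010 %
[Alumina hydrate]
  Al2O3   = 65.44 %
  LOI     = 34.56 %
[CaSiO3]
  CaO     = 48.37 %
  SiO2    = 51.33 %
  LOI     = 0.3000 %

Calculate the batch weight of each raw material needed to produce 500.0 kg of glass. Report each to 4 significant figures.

Rounding to 4 significant digits extends to every working value as printed — the whole derivation runs at full float precision in every operation; each reported value is rounded a single time; the derived quantities (ignition loss, totals, the four compositions, glass mass, the yield) are re-derived at exact precision starting from the weights for 500.0 kg of glass, exactly as shown in the question or the answer.
Per-oxide target masses for 500.0 kg glass:
  CaO: 2.042% × 500.0 = 10.21 kg
  SiO2: 89.58% × 500.0 = 447.9 kg
  Al2O3: 7.822% × 500.0 = 39.11 kg
  MgO: 0.5570% × 500.0 = 2.785 kg
Verifying the oxide balance with the batch weights as given, on the stated basis (sums match the target masses once rounding is allowed for):
  CaO: 6.755·0.5776 + 13.04·0.4837 = 10.21 kg (target 10.21 kg)
  SiO2: 443.4·0.9950 + 13.04·0.5133 = 447.9 kg (target 447.9 kg)
  Al2O3: 443.4·0.003000 + 57.73·0.6544 = 39.11 kg (target 39.11 kg)
  MgO: 6.755·0.4123 = 2.785 kg (target 2.785 kg)
Glass-mass bookkeeping: total charge less LOI = 500.0 kg (the targets, summed, come to 500.0 kg; the stated basis being 500.0 kg — rounding explains the deltas).
Summing the batch: Σ batch = 520.9 kg; loss to ignition Σ batch·LOI = 20.95 kg; yield = glass ÷ total batch = 95.98%.

Batch per 500.0 kg glass:
  Quartz sand: 443.4 kg
  Doloma: 6.755 kg
  Alumina hydrate: 57.73 kg
  CaSiO3: 13.04 kg
Total batch = 520.9 kg; LOI loss = 20.95 kg; yield = 95.98%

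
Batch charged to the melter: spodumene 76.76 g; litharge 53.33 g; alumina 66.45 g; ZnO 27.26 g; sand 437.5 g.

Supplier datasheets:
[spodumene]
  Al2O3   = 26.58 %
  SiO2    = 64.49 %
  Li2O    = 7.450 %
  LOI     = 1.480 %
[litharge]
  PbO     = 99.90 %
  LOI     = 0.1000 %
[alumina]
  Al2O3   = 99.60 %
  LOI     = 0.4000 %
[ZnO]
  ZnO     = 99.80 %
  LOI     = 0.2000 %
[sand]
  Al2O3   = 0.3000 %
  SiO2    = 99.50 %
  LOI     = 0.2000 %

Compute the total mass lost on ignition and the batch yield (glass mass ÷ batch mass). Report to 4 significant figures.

Each numeric step keeps full float precision throughout; values along the way are printed rounded to 4 significant digits when written out. Each reported value takes exactly one rounding. All derived quantities (glass mass, the yield, five oxide percentages, totals, LOI) are recomputed at full precision from the weighed amounts per 658.9 g of glass as they appear in either problem or answer.
Material-by-material LOI:
  spodumene: 76.76 × 0.01480 = 1.136 g
  litharge: 53.33 × 0.001000 = 0.05333 g
  alumina: 66.45 × 0.004000 = 0.2658 g
  ZnO: 27.26 × 0.002000 = 0.05452 g
  sand: 437.5 × 0.002000 = 0.8750 g
Total LOI = 2.385 g
Glass = batch − LOI = 661.3 − 2.385 = 658.9 g

LOI loss = 2.385 g; glass = 658.9 g; yield = 99.64%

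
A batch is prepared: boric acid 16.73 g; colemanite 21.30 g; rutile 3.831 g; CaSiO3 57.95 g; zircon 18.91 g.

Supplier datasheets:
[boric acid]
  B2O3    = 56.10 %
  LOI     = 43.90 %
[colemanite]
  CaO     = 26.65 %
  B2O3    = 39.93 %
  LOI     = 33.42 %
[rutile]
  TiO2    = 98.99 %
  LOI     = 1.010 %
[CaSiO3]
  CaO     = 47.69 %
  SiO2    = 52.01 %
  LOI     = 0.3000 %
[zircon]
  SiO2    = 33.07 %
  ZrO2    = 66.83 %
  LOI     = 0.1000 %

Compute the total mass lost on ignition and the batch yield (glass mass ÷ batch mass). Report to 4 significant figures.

LOI loss = 14.69 g; glass = 104.0 g; yield = 87.62%

Values along the way appear with 4-significant-figure rounding at each printed step — all arithmetic runs at full float precision at each step; exactly one rounding is applied to each reported number; all derived quantities, which include yield, totals, ignition loss, glass mass, the five compositions, are rebuilt in full float precision, as set out in the problem or the answer, from the batch weights for 104.0 g of glass.
Loss on ignition, line by line:
  boric acid: 16.73 × 0.4390 = 7.344 g
  colemanite: 21.30 × 0.3342 = 7.118 g
  rutile: 3.831 × 0.01010 = 0.03869 g
  CaSiO3: 57.95 × 0.003000 = 0.1739 g
  zircon: 18.91 × 0.001000 = 0.01891 g
Total LOI = 14.69 g
Glass = batch − LOI = 118.7 − 14.69 = 104.0 g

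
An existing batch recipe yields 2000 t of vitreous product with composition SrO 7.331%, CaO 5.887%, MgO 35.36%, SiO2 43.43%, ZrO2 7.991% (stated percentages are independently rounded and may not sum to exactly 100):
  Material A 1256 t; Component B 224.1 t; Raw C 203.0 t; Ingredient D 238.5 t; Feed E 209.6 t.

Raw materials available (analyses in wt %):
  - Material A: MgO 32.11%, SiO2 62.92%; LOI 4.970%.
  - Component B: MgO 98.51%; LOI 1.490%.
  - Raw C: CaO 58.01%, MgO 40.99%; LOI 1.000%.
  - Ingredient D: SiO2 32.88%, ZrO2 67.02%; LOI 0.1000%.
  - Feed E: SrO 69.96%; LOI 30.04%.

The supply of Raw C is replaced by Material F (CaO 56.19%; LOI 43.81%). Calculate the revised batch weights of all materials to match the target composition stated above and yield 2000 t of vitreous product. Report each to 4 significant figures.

Full precision is maintained throughout — the intermediate values appear, with 4-significant-digit rounding, as written; exactly one rounding lands on each reported figure; the derived quantities (the totals, five oxide percentages, yield, glass mass, LOI) are re-derived from the batch weights per 2000 t of glass at full precision, precisely as stated by the problem or answer text.
Target oxide masses per 2000 t vitreous product:
  SrO: 7.331% × 2000 = 146.6 t
  CaO: 5.887% × 2000 = 117.7 t
  MgO: 35.36% × 2000 = 707.2 t
  SiO2: 43.43% × 2000 = 868.6 t
  ZrO2: 7.991% × 2000 = 159.8 t
Oxide-by-oxide audit using the reported weights, against the basis in use (sum by sum, the targets are met within answer rounding):
  SrO: 209.6·0.6996 = 146.6 t (target 146.6 t)
  CaO: 209.5·0.5619 = 117.7 t (target 117.7 t)
  MgO: 1256·0.3211 + 308.5·0.9851 = 707.2 t (target 707.2 t)
  SiO2: 1256·0.6292 + 238.5·0.3288 = 868.7 t (target 868.6 t)
  ZrO2: 238.5·0.6702 = 159.8 t (target 159.8 t)
Auditing the glass mass value: net batch after ignition = 2000 t (per-oxide target masses sum to 2000 t; stated basis 2000 t — gaps are rounding artifacts).
Adding the batch up: Σ batch = 2222 t; LOI loss = Σ batch·LOI = 222.0 t; the yield ratio, glass ÷ batch: 90.01%.

Revised batch per 2000 t vitreous product:
  Material A: 1256 t
  Component B: 308.5 t
  Material F: 209.5 t
  Ingredient D: 238.5 t
  Feed E: 209.6 t
Total batch = 2222 t; LOI loss = 222.0 t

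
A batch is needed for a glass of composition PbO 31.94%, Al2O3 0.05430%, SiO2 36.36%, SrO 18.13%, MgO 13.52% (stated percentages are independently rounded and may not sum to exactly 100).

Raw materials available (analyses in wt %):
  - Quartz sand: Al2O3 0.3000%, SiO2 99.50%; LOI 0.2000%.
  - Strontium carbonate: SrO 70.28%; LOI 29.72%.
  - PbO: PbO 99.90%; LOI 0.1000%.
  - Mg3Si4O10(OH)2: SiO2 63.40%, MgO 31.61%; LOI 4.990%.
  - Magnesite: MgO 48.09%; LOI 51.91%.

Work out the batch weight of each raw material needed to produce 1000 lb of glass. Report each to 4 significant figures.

All internal work maintains full float precision at all times — the intermediate values appear rounded off to 4 significant digits in the printout — every reported value carries a single rounding — all derived quantities, which include glass mass, the yield, five oxide percentages, ignition loss, totals, are re-derived at full precision, as given in problem or answer, from the batch weights for 1000 lb of glass.
Target masses of each oxide per 1000 lb glass:
  PbO: 31.94% × 1000 = 319.4 lb
  Al2O3: 0.05430% × 1000 = 0.5430 lb
  SiO2: 36.36% × 1000 = 363.6 lb
  SrO: 18.13% × 1000 = 181.3 lb
  MgO: 13.52% × 1000 = 135.2 lb
Per-oxide balance check with the batch weights as given, per the basis as stated (target by target, the sums agree net of answer rounding effects):
  PbO: 319.7·0.9990 = 319.4 lb (target 319.4 lb)
  Al2O3: 181.0·0.003000 = 0.5430 lb (target 0.5430 lb)
  SiO2: 181.0·0.9950 + 289.4·0.6340 = 363.6 lb (target 363.6 lb)
  SrO: 258.0·0.7028 = 181.3 lb (target 181.3 lb)
  MgO: 289.4·0.3161 + 90.89·0.4809 = 135.2 lb (target 135.2 lb)
Mass balance on the glass: total batch − LOI = 1000 lb (the targets, summed, come to 1000 lb; basis as stated: 1000 lb — differing by rounding only).
Batch total: Σ batch = 1139 lb; LOI removed, Σ of batch·LOI: 139.0 lb; yield, glass over the total, = 87.80%.

Batch per 1000 lb glass:
  Quartz sand: 181.0 lb
  Strontium carbonate: 258.0 lb
  PbO: 319.7 lb
  Mg3Si4O10(OH)2: 289.4 lb
  Magnesite: 90.89 lb
Total batch = 1139 lb; LOI loss = 139.0 lb; yield = 87.80%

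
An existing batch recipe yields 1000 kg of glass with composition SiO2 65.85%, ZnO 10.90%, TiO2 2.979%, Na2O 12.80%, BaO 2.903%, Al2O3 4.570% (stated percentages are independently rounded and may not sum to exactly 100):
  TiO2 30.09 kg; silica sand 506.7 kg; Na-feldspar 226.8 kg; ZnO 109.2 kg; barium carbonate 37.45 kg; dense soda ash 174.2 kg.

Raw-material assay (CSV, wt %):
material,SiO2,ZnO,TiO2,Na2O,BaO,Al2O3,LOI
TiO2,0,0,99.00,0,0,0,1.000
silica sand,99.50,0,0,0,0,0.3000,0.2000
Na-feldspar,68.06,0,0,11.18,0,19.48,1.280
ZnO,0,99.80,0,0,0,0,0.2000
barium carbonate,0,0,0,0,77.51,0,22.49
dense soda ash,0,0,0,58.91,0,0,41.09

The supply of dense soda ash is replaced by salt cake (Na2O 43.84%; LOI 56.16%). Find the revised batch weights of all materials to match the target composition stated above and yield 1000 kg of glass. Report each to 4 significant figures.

Working values are displayed rounded off to 4 significant figures across the worked steps; all arithmetic keeps full precision through every step; each reported value takes just one rounding. The derived quantities (net glass mass, ignition loss, six oxide percentages, the yield, totals) are computed using the weight values per 1000 kg of glass in full float precision as set out in the problem or answer text.
Oxide-by-oxide targets in 1000 kg glass:
  SiO2: 65.85% × 1000 = 658.5 kg
  ZnO: 10.90% × 1000 = 109.0 kg
  TiO2: 2.979% × 1000 = 29.79 kg
  Na2O: 12.80% × 1000 = 128.0 kg
  BaO: 2.903% × 1000 = 29.03 kg
  Al2O3: 4.570% × 1000 = 45.70 kg
Sums-versus-targets review applying the batch weights above, at the basis given (delivered sums recover each target modulo rounding of the values):
  SiO2: 506.7·0.9950 + 226.8·0.6806 = 658.5 kg (target 658.5 kg)
  ZnO: 109.2·0.9980 = 109.0 kg (target 109.0 kg)
  TiO2: 30.09·0.9900 = 29.79 kg (target 29.79 kg)
  Na2O: 226.8·0.1118 + 234.1·0.4384 = 128.0 kg (target 128.0 kg)
  BaO: 37.45·0.7751 = 29.03 kg (target 29.03 kg)
  Al2O3: 506.7·0.003000 + 226.8·0.1948 = 45.70 kg (target 45.70 kg)
Consistency of the glass mass: net batch after ignition = 1000 kg (oxide target masses add up to 1000 kg; basis as stated: 1000 kg — deltas are rounding alone).
Total batch = Σ batch = 1144 kg; LOI removed, Σ of batch·LOI: 144.3 kg; yield, glass over the total, = 87.39%.

Revised batch per 1000 kg glass:
  TiO2: 30.09 kg
  silica sand: 506.7 kg
  Na-feldspar: 226.8 kg
  ZnO: 109.2 kg
  barium carbonate: 37.45 kg
  salt cake: 234.1 kg
Total batch = 1144 kg; LOI loss = 144.3 kg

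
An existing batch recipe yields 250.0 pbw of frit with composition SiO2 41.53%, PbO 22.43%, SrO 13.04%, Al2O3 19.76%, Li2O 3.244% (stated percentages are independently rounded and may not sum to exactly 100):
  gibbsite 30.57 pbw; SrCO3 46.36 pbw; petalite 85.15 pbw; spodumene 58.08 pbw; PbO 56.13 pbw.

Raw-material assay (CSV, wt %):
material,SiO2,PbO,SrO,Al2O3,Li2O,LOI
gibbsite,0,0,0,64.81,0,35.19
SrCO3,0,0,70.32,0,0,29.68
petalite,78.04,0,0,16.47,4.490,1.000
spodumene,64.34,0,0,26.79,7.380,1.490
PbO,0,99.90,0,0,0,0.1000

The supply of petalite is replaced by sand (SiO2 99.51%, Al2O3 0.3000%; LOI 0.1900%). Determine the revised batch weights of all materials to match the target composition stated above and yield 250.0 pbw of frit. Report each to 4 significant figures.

Intermediates are printed rounded to 4 significant figures across the worked steps; the working math holds exact precision throughout. Each reported figure sees exactly one rounding. All derived quantities (net glass mass, five oxide percentages, ignition loss, the totals, yield) are re-derived starting from the weights on 250.0 pbw of glass at exact precision, as they appear in problem or answer.
Target masses of each oxide per 250.0 pbw frit:
  SiO2: 41.53% × 250.0 = 103.8 pbw
  PbO: 22.43% × 250.0 = 56.08 pbw
  SrO: 13.04% × 250.0 = 32.60 pbw
  Al2O3: 19.76% × 250.0 = 49.40 pbw
  Li2O: 3.244% × 250.0 = 8.110 pbw
Mass-balance tally per oxide working from each reported weight, versus the basis set out (sums match the target masses once rounding is allowed for):
  SiO2: 33.28·0.9951 + 109.9·0.6434 = 103.8 pbw (target 103.8 pbw)
  PbO: 56.13·0.9990 = 56.07 pbw (target 56.08 pbw)
  SrO: 46.36·0.7032 = 32.60 pbw (target 32.60 pbw)
  Al2O3: 30.64·0.6481 + 33.28·0.003000 + 109.9·0.2679 = 49.40 pbw (target 49.40 pbw)
  Li2O: 109.9·0.07380 = 8.111 pbw (target 8.110 pbw)
Auditing the glass mass value: batch total minus LOI = 250.0 pbw (the targets, summed, come to 250.0 pbw; stated basis 250.0 pbw — gaps are rounding artifacts).
Batch total: Σ batch = 276.3 pbw; loss to ignition Σ batch·LOI = 26.30 pbw; glass ÷ batch gives a yield of 90.48%.

Revised batch per 250.0 pbw frit:
  gibbsite: 30.64 pbw
  SrCO3: 46.36 pbw
  sand: 33.28 pbw
  spodumene: 109.9 pbw
  PbO: 56.13 pbw
Total batch = 276.3 pbw; LOI loss = 26.30 pbw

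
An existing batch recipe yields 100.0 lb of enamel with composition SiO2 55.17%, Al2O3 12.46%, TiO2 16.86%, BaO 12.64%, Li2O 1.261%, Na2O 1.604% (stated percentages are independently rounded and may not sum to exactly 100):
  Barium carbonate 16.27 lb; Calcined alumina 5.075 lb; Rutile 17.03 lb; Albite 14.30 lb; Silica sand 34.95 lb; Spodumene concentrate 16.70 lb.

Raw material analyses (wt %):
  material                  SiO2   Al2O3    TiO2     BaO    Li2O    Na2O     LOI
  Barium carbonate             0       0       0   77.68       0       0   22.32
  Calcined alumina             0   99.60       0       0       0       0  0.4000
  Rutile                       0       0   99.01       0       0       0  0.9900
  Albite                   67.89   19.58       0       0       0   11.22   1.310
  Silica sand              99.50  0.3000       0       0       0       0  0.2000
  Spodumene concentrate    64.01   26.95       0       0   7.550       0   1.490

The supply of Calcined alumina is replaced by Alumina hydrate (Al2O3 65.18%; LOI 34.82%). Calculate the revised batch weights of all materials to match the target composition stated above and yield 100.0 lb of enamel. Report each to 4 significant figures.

The intermediate values are shown (rounded to 4 significant digits) on the page — the working math carries exact precision in all steps; a single rounding produces each reported number. The derived quantities are computed at exact precision (the yield, totals, ignition loss, six oxide percentages, net glass mass) using the weight values at 100.0 lb of glass, exactly as printed in the problem or answer text.
Target masses of each oxide per 100.0 lb enamel:
  SiO2: 55.17% × 100.0 = 55.17 lb
  Al2O3: 12.46% × 100.0 = 12.46 lb
  TiO2: 16.86% × 100.0 = 16.86 lb
  BaO: 12.64% × 100.0 = 12.64 lb
  Li2O: 1.261% × 100.0 = 1.261 lb
  Na2O: 1.604% × 100.0 = 1.604 lb
Checking each oxide sum on the weights just shown, at the basis given (target by target, the sums agree once rounding is allowed for):
  SiO2: 14.30·0.6789 + 34.95·0.9950 + 16.70·0.6401 = 55.17 lb (target 55.17 lb)
  Al2O3: 7.755·0.6518 + 14.30·0.1958 + 34.95·0.003000 + 16.70·0.2695 = 12.46 lb (target 12.46 lb)
  TiO2: 17.03·0.9901 = 16.86 lb (target 16.86 lb)
  BaO: 16.27·0.7768 = 12.64 lb (target 12.64 lb)
  Li2O: 16.70·0.07550 = 1.261 lb (target 1.261 lb)
  Na2O: 14.30·0.1122 = 1.604 lb (target 1.604 lb)
Auditing the glass mass value: the batch minus its LOI: 100.0 lb (the targets, summed, come to 99.99 lb; basis as stated: 100.0 lb — gaps are rounding artifacts).
Whole-batch sum: Σ batch = 107.0 lb; LOI removed, Σ of batch·LOI: 7.006 lb; the yield ratio, glass ÷ batch: 93.45%.

Revised batch per 100.0 lb enamel:
  Barium carbonate: 16.27 lb
  Alumina hydrate: 7.755 lb
  Rutile: 17.03 lb
  Albite: 14.30 lb
  Silica sand: 34.95 lb
  Spodumene concentrate: 16.70 lb
Total batch = 107.0 lb; LOI loss = 7.006 lb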